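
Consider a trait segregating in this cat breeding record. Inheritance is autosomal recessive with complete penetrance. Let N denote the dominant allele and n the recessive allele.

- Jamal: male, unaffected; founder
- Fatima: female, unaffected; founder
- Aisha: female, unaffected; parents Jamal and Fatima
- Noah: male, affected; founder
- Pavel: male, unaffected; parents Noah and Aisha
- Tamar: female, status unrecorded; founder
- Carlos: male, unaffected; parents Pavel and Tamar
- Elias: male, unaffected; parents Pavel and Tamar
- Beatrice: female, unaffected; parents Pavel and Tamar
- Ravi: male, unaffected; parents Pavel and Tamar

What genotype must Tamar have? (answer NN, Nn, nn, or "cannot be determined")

Tamar's phenotype is unrecorded, and no parent or child forces a single allele at both positions; consistent genotype assignments exist with Tamar as NN or Nn or nn.

cannot be determined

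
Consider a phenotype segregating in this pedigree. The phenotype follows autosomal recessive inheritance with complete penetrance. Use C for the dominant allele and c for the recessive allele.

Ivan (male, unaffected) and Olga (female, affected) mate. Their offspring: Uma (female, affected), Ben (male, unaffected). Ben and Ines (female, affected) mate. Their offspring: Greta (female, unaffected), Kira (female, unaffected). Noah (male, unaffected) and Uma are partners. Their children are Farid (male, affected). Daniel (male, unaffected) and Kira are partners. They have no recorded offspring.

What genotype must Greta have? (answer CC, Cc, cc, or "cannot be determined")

From phenotype alone, Greta is CC or Cc.
Greta is unaffected so carries C and received c from Ines (cc), so Greta is Cc.

Cc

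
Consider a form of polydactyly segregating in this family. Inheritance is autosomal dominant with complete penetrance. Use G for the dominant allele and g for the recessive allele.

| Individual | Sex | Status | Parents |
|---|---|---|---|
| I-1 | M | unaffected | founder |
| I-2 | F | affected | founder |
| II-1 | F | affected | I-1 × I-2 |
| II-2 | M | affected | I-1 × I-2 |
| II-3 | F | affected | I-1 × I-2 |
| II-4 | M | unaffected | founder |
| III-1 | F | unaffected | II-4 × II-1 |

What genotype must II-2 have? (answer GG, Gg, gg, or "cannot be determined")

Gg

From phenotype alone, II-2 is GG or Gg.
II-2 is affected so carries G and received g from I-1 (gg), so II-2 is Gg.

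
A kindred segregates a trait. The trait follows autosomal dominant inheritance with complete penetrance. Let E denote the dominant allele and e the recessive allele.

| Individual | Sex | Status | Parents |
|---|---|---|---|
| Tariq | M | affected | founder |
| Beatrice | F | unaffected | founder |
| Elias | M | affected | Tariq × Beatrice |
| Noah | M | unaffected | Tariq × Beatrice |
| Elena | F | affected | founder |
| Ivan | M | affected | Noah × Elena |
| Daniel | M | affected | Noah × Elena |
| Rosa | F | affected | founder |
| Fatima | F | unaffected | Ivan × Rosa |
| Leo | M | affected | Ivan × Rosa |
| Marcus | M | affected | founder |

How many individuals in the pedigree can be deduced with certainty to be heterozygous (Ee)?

Obligate heterozygotes: Tariq is affected so carries E and passed e to Noah (ee), so Tariq is Ee; Elias is affected so carries E and received e from Beatrice (ee), so Elias is Ee; Ivan is affected so carries E and received e from Noah (ee), so Ivan is Ee; Daniel is affected so carries E and received e from Noah (ee), so Daniel is Ee; Rosa is affected so carries E and passed e to Fatima (ee), so Rosa is Ee.
Every other individual is either homozygous by phenotype or has at least one consistent homozygous assignment, so the count is 5.

5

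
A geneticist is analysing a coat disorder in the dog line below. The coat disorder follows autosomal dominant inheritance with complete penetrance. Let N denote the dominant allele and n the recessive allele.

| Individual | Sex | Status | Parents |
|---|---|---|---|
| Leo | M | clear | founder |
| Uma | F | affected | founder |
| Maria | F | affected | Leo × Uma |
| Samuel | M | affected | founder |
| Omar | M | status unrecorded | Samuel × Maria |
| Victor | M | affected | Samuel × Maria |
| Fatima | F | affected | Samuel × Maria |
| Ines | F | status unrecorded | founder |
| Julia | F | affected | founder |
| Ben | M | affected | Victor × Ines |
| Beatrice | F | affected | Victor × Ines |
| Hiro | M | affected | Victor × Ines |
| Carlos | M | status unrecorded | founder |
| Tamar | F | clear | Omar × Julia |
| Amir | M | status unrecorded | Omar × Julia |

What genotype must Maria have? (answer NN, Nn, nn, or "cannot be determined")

Nn

From phenotype alone, Maria is NN or Nn.
Maria is affected so carries N and received n from Leo (nn), so Maria is Nn.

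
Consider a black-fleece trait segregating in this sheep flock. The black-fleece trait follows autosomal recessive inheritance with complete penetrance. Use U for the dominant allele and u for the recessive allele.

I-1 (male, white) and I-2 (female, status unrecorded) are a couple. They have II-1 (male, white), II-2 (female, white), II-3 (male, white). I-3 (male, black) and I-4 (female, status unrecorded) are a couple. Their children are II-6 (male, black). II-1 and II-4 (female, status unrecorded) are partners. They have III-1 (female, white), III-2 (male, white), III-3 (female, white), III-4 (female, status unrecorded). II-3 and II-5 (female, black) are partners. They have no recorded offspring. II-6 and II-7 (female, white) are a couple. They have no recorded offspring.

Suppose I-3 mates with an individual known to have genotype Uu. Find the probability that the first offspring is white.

I-3 is black, so I-3 is uu.
The cross gives 1/2 Uu : 1/2 uu, so P(offspring is white) = 1/2.

1/2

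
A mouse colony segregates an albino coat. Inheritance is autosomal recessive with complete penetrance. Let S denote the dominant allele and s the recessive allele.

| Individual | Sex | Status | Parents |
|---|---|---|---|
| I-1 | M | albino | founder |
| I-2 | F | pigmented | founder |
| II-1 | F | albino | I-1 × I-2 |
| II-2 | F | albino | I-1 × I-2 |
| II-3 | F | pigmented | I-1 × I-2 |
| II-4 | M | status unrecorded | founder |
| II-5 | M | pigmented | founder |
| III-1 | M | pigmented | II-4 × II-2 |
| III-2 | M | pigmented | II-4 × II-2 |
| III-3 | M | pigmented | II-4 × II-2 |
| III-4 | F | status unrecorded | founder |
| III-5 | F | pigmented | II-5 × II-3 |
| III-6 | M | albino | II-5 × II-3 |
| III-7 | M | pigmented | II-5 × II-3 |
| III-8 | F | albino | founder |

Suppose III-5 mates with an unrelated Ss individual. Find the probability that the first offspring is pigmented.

II-5 is pigmented so carries S and passed s to III-6 (ss), so II-5 is Ss.
II-3 is pigmented so carries S and received s from I-1 (ss), so II-3 is Ss.
III-5 is a pigmented offspring of II-5 (Ss) × II-3 (Ss), whose cross gives 1/4 SS : 1/2 Ss : 1/4 ss; conditioning on being pigmented, III-5 is SS with probability 1/3, Ss with probability 2/3.
Summing over parental genotype combinations, P(offspring is pigmented) = 1/3·1 + 2/3·3/4 = 5/6.

5/6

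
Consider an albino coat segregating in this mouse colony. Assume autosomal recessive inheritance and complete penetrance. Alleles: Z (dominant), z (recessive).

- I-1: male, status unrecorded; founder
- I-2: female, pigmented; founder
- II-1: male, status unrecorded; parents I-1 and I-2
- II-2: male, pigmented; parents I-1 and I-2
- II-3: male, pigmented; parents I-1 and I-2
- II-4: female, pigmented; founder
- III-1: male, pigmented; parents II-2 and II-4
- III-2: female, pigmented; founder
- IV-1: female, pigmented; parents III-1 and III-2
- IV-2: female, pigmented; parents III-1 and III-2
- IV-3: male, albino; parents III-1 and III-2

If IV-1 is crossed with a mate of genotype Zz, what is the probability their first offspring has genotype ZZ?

1/3

III-1 is pigmented so carries Z and passed z to IV-3 (zz), so III-1 is Zz.
III-2 is pigmented so carries Z and passed z to IV-3 (zz), so III-2 is Zz.
IV-1 is a pigmented offspring of III-1 (Zz) × III-2 (Zz), whose cross gives 1/4 ZZ : 1/2 Zz : 1/4 zz; conditioning on being pigmented, IV-1 is ZZ with probability 1/3, Zz with probability 2/3.
Summing over parental genotype combinations, P(offspring has genotype ZZ) = 1/3·1/2 + 2/3·1/4 = 1/3.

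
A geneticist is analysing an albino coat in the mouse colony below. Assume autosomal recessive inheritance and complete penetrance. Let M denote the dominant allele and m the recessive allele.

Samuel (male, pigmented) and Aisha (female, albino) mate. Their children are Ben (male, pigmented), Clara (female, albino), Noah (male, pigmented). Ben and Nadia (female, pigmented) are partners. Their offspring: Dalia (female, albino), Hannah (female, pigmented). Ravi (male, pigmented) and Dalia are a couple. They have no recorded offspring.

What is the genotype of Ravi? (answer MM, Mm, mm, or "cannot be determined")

Ravi's phenotype allows MM or Mm, and no parent or child forces a single allele at both positions; consistent genotype assignments exist with Ravi as MM or Mm.

cannot be determined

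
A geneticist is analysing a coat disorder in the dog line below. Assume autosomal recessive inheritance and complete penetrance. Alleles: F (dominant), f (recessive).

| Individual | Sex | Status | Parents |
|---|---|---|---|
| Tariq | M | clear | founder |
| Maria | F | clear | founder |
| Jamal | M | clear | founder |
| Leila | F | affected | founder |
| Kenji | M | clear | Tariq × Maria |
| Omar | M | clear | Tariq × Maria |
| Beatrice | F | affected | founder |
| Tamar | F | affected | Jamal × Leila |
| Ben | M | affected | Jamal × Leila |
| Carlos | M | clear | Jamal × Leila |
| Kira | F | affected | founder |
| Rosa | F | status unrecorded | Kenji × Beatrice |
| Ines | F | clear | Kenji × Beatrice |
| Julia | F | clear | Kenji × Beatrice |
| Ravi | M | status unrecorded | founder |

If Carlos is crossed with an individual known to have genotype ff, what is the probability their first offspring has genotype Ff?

1/2

Carlos is clear so carries F and received f from Leila (ff), so Carlos is Ff.
The cross gives 1/2 Ff : 1/2 ff, so P(offspring has genotype Ff) = 1/2.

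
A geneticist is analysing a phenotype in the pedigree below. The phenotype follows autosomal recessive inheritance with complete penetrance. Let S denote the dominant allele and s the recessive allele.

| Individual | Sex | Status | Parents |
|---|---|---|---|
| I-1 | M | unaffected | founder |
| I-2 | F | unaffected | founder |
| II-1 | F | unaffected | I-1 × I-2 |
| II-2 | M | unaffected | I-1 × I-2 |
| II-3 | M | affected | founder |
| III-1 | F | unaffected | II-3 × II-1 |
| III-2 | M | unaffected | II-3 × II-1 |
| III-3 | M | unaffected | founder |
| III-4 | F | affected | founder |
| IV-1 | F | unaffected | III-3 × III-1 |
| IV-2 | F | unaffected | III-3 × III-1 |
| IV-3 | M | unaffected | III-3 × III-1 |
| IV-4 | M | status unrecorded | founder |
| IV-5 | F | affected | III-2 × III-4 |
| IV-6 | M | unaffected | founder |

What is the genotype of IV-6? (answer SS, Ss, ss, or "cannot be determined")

cannot be determined

IV-6's phenotype allows SS or Ss, and no parent or child forces a single allele at both positions; consistent genotype assignments exist with IV-6 as SS or Ss.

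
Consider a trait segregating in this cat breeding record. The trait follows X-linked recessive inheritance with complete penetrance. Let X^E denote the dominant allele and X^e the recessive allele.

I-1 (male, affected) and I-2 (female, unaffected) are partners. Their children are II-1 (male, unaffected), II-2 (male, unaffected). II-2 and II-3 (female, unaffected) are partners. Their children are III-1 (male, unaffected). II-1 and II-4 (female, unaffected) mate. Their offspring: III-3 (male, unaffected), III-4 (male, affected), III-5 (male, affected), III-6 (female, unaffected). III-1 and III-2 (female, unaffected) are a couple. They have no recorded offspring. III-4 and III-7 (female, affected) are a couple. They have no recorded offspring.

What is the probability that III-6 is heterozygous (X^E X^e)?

1/2

II-1 is unaffected, so II-1 is X^E Y.
II-4 is unaffected so carries E and passed e to III-4 (X^e Y), so II-4 is X^E X^e.
Their cross gives offspring ratios 1/2 X^E X^E : 1/2 X^E X^e. Conditioning on III-6 being unaffected, P(X^E X^e) = 1/2 / 1 = 1/2.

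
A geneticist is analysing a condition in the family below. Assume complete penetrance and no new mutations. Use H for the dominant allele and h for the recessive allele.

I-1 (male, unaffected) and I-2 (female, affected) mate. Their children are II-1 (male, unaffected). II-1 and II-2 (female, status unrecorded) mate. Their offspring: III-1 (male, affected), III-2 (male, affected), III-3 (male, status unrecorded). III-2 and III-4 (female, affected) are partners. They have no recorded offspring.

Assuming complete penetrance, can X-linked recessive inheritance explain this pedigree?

No

Under X-linked recessive, II-1 (unaffected, male) cannot arise from I-1 (unaffected) × I-2 (affected).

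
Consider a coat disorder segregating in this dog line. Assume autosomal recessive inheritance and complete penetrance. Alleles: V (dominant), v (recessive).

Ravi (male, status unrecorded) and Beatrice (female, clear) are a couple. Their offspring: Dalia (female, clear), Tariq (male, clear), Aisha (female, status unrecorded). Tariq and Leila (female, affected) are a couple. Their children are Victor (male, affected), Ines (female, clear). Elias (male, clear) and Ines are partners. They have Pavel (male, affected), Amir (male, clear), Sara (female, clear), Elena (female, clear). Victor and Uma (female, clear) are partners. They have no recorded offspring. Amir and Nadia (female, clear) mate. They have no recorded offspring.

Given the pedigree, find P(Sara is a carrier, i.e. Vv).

2/3

Elias is clear so carries V and passed v to Pavel (vv), so Elias is Vv.
Ines is clear so carries V and received v from Leila (vv), so Ines is Vv.
Their cross gives offspring ratios 1/4 VV : 1/2 Vv : 1/4 vv. Conditioning on Sara being clear, P(Vv) = 1/2 / 3/4 = 2/3.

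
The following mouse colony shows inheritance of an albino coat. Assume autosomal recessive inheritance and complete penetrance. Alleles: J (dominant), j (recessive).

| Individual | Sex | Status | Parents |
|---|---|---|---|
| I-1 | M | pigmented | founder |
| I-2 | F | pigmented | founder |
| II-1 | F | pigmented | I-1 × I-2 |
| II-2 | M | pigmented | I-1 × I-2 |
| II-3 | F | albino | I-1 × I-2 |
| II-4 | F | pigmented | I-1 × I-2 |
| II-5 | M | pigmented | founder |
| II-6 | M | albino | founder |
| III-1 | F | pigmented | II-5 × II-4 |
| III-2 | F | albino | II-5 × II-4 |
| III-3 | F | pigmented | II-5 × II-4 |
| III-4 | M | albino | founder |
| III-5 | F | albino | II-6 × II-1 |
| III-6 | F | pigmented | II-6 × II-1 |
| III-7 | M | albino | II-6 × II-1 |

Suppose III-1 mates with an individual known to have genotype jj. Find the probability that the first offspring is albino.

1/3

II-5 is pigmented so carries J and passed j to III-2 (jj), so II-5 is Jj.
II-4 is pigmented so carries J and passed j to III-2 (jj), so II-4 is Jj.
III-1 is a pigmented offspring of II-5 (Jj) × II-4 (Jj), whose cross gives 1/4 JJ : 1/2 Jj : 1/4 jj; conditioning on being pigmented, III-1 is JJ with probability 1/3, Jj with probability 2/3.
Summing over parental genotype combinations, P(offspring is albino) = 2/3·1/2 = 1/3.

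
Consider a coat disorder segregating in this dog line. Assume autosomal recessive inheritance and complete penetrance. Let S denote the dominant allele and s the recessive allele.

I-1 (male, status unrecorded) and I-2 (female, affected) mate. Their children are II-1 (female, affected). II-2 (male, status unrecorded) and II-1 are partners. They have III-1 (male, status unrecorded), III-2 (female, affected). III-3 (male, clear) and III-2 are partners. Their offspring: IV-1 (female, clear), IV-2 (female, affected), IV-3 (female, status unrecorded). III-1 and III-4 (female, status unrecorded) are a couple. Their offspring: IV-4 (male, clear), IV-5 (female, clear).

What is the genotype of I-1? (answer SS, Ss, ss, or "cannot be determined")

cannot be determined

I-1's phenotype is unrecorded, and no parent or child forces a single allele at both positions; consistent genotype assignments exist with I-1 as Ss or ss.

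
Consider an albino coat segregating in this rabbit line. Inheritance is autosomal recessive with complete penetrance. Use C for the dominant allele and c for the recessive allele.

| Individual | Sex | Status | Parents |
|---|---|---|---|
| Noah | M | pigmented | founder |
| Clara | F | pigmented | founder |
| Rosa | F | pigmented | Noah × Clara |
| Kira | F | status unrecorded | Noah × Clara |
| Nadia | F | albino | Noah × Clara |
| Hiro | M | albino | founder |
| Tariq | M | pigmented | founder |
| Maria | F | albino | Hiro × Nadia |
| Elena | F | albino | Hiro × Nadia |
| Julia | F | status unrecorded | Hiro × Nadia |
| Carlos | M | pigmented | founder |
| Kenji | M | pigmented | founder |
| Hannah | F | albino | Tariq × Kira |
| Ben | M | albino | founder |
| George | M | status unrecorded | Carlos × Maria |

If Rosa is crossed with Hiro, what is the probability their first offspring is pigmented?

2/3

Noah is pigmented so carries C and passed c to Nadia (cc), so Noah is Cc.
Clara is pigmented so carries C and passed c to Nadia (cc), so Clara is Cc.
Rosa is a pigmented offspring of Noah (Cc) × Clara (Cc), whose cross gives 1/4 CC : 1/2 Cc : 1/4 cc; conditioning on being pigmented, Rosa is CC with probability 1/3, Cc with probability 2/3.
Hiro is albino, so Hiro is cc.
Summing over parental genotype combinations, P(offspring is pigmented) = 1/3·1 + 2/3·1/2 = 2/3.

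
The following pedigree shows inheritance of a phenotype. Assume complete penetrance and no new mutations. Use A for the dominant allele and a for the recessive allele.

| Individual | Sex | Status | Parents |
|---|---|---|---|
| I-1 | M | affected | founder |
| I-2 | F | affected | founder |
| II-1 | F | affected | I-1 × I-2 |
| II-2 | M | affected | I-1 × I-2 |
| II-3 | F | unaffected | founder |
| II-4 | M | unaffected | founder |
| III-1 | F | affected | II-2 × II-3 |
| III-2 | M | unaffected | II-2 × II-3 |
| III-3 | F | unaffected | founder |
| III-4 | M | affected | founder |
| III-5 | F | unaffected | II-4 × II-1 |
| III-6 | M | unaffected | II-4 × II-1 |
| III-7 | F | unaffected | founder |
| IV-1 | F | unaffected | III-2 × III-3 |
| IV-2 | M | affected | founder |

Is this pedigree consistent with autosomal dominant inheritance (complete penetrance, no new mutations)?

Yes

A consistent assignment under autosomal dominant exists: I-1 AA, I-2 Aa, II-1 Aa, II-2 Aa, II-3 aa, II-4 aa, III-1 Aa, III-2 aa, III-3 aa, III-4 AA, III-5 aa, III-6 aa, III-7 aa, IV-1 aa, IV-2 AA.
In this assignment every recorded phenotype matches its genotype and every non-founder's genotype is obtainable from its parents' genotypes, so the pedigree is consistent.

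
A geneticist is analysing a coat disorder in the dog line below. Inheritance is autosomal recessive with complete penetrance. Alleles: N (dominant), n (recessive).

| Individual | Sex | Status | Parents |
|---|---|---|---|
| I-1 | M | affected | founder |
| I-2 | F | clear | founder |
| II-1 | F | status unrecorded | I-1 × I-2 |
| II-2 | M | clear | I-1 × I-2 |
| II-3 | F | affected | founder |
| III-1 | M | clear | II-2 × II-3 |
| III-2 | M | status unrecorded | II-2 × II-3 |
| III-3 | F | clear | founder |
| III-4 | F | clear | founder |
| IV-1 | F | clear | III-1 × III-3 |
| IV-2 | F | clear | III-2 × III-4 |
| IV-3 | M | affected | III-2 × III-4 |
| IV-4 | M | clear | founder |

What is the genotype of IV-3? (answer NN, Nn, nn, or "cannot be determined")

nn

IV-3 is affected, so IV-3 is nn.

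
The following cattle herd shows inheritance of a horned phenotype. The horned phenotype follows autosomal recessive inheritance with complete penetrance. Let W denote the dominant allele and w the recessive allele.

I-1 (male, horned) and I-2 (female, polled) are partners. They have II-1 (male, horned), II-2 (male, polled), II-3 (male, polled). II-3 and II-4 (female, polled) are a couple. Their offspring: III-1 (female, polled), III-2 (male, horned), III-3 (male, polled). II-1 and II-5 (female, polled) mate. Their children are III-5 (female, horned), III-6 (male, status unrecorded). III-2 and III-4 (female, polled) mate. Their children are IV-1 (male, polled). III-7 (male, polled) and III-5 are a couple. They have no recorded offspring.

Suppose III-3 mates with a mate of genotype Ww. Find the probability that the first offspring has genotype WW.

1/3

II-3 is polled so carries W and received w from I-1 (ww), so II-3 is Ww.
II-4 is polled so carries W and passed w to III-2 (ww), so II-4 is Ww.
III-3 is a polled offspring of II-3 (Ww) × II-4 (Ww), whose cross gives 1/4 WW : 1/2 Ww : 1/4 ww; conditioning on being polled, III-3 is WW with probability 1/3, Ww with probability 2/3.
Summing over parental genotype combinations, P(offspring has genotype WW) = 1/3·1/2 + 2/3·1/4 = 1/3.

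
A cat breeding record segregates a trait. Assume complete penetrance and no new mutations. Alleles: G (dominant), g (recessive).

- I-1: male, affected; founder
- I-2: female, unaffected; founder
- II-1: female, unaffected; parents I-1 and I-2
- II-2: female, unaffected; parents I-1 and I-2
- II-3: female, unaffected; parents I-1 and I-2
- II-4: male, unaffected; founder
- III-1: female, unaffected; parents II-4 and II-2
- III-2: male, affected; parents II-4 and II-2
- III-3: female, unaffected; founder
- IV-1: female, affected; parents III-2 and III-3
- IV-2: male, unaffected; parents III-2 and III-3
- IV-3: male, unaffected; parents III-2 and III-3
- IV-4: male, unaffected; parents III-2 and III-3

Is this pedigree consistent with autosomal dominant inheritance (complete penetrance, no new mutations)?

Under autosomal dominant, III-2 (affected, male) cannot arise from II-4 (unaffected) × II-2 (unaffected).

No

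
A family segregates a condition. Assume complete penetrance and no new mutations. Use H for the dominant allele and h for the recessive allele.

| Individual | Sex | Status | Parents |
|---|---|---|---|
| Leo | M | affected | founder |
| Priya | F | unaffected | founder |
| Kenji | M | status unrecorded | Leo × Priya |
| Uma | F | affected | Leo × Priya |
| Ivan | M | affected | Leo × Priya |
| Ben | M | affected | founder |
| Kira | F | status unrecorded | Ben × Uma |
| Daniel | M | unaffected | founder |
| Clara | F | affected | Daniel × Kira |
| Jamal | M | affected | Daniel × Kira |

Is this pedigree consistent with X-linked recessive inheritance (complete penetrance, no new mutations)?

Under X-linked recessive, Clara (affected, female) cannot arise from Daniel (unaffected) × Kira (unrecorded).

No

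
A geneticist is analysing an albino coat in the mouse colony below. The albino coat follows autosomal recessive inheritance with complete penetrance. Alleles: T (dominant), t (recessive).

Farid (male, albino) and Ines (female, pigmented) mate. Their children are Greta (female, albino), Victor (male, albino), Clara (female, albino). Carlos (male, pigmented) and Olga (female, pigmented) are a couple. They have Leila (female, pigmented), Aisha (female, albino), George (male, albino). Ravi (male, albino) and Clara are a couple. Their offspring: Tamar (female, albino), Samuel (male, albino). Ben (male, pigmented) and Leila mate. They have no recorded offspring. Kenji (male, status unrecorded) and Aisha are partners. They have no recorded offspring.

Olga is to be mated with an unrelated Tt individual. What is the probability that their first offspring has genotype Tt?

Olga is pigmented so carries T and passed t to Aisha (tt), so Olga is Tt.
The cross gives 1/4 TT : 1/2 Tt : 1/4 tt, so P(offspring has genotype Tt) = 1/2.

1/2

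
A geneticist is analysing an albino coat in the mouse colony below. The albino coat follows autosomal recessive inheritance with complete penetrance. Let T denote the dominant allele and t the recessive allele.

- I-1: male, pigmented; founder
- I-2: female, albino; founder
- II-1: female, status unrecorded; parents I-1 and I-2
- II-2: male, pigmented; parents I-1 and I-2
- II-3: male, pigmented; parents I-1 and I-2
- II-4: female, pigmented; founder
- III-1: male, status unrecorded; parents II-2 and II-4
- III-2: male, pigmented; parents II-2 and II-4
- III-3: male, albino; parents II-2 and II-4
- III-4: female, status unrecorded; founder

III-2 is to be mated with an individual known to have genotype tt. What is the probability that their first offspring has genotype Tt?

2/3

II-2 is pigmented so carries T and received t from I-2 (tt), so II-2 is Tt.
II-4 is pigmented so carries T and passed t to III-3 (tt), so II-4 is Tt.
III-2 is a pigmented offspring of II-2 (Tt) × II-4 (Tt), whose cross gives 1/4 TT : 1/2 Tt : 1/4 tt; conditioning on being pigmented, III-2 is TT with probability 1/3, Tt with probability 2/3.
Summing over parental genotype combinations, P(offspring has genotype Tt) = 1/3·1 + 2/3·1/2 = 2/3.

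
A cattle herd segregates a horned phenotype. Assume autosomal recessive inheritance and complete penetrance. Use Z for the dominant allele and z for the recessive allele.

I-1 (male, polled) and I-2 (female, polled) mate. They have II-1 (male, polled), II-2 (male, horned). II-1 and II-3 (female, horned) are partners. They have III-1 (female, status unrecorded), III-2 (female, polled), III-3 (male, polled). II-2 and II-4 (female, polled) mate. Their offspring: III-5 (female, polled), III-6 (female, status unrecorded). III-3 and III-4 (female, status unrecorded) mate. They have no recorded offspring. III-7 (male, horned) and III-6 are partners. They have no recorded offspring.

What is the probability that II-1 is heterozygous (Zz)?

I-1 is polled so carries Z and passed z to II-2 (zz), so I-1 is Zz.
I-2 is polled so carries Z and passed z to II-2 (zz), so I-2 is Zz.
Their cross gives offspring ratios 1/4 ZZ : 1/2 Zz : 1/4 zz. Conditioning on II-1 being polled, P(Zz) = 1/2 / 3/4 = 2/3 before taking II-1's own offspring into account.
II-3 is horned, so II-3 is zz.
Now use II-1's offspring. Probability of each recorded status — polled daughter III-2: 1/2 if II-1 is Zz, 1 if ZZ; polled son III-3: 1/2 if II-1 is Zz, 1 if ZZ. (III-1: equally likely either way, so uninformative.)
Bayes: P(Zz) = 2/3·1/4 / (2/3·1/4 + 1/3·1) = 1/3.

1/3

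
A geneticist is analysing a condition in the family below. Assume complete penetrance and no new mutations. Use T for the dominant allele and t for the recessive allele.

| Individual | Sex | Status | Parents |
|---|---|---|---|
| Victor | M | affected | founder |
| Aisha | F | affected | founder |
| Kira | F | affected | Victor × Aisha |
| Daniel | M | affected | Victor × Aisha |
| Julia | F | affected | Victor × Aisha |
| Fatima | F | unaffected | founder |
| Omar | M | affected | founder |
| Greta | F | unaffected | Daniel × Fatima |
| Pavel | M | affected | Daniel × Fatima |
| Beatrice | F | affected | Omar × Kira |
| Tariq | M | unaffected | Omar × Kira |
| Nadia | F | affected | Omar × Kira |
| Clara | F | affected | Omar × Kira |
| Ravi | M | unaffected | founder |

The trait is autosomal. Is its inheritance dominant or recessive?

dominant

Omar and Kira are both affected yet have an unaffected child Tariq. Under a recessive model two affected parents are homozygous and every child would be affected, so the trait cannot be recessive.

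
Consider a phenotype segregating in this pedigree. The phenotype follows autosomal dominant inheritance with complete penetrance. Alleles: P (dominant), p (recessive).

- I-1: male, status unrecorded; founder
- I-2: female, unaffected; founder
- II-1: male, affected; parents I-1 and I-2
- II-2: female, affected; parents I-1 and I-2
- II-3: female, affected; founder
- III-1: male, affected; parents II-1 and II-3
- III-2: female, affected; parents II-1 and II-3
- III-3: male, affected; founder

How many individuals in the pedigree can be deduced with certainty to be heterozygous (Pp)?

Obligate heterozygotes: II-1 is affected so carries P and received p from I-2 (pp), so II-1 is Pp; II-2 is affected so carries P and received p from I-2 (pp), so II-2 is Pp.
Every other individual is either homozygous by phenotype or has at least one consistent homozygous assignment, so the count is 2.

2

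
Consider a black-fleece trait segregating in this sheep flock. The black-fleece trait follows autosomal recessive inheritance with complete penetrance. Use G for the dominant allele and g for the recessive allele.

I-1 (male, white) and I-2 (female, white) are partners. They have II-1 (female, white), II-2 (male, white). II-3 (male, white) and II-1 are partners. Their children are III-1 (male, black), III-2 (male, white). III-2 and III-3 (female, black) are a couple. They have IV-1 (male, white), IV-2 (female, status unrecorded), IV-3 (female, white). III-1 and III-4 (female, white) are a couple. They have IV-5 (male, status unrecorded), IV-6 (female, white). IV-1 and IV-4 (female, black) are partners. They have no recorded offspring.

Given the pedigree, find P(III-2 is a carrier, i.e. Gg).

II-3 is white so carries G and passed g to III-1 (gg), so II-3 is Gg.
II-1 is white so carries G and passed g to III-1 (gg), so II-1 is Gg.
Their cross gives offspring ratios 1/4 GG : 1/2 Gg : 1/4 gg. Conditioning on III-2 being white, P(Gg) = 1/2 / 3/4 = 2/3 before taking III-2's own offspring into account.
III-3 is black, so III-3 is gg.
Now use III-2's offspring. Probability of each recorded status — white son IV-1: 1/2 if III-2 is Gg, 1 if GG; white daughter IV-3: 1/2 if III-2 is Gg, 1 if GG. (IV-2: equally likely either way, so uninformative.)
Bayes: P(Gg) = 2/3·1/4 / (2/3·1/4 + 1/3·1) = 1/3.

1/3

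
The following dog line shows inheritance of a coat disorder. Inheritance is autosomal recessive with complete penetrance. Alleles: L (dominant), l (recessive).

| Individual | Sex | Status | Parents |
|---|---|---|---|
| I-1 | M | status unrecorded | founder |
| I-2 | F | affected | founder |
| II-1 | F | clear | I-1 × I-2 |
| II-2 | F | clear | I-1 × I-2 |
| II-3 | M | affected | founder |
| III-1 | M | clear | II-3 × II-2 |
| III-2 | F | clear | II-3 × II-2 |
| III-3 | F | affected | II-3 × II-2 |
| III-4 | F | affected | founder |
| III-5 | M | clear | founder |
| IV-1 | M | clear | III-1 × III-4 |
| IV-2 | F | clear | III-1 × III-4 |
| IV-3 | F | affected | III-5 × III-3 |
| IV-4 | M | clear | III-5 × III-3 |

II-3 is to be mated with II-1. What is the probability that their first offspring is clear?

1/2

II-3 is affected, so II-3 is ll.
II-1 is clear so carries L and received l from I-2 (ll), so II-1 is Ll.
The cross gives 1/2 Ll : 1/2 ll, so P(offspring is clear) = 1/2.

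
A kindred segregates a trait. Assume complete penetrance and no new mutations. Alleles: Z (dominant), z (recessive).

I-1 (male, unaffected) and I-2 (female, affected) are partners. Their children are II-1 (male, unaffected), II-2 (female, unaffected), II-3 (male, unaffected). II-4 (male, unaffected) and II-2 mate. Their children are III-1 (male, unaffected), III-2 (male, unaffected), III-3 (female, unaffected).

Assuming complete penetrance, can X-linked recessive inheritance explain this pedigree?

No

Under X-linked recessive, II-1 (unaffected, male) cannot arise from I-1 (unaffected) × I-2 (affected).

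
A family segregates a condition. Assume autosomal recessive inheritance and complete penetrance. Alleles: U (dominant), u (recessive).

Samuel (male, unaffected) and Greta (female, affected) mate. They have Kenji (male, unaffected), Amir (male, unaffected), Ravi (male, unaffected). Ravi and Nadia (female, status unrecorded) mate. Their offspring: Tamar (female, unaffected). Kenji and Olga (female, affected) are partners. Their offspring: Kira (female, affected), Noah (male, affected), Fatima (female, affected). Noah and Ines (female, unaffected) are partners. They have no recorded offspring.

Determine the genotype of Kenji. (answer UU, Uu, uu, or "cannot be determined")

Uu

From phenotype alone, Kenji is UU or Uu.
Kenji is unaffected so carries U and received u from Greta (uu), so Kenji is Uu.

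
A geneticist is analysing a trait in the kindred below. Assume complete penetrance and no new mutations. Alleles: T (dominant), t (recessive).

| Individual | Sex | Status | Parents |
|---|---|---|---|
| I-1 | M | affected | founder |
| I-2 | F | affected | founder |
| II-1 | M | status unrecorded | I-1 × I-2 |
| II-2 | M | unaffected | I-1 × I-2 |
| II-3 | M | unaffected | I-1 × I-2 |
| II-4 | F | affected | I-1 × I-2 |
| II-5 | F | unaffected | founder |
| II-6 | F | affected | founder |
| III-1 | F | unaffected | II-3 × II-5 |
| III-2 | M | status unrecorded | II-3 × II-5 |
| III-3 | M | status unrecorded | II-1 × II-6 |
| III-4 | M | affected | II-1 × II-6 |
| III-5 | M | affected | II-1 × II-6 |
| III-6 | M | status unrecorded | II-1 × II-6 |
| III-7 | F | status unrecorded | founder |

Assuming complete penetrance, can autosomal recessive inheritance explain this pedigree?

Under autosomal recessive, II-2 (unaffected, male) cannot arise from I-1 (affected) × I-2 (affected).

No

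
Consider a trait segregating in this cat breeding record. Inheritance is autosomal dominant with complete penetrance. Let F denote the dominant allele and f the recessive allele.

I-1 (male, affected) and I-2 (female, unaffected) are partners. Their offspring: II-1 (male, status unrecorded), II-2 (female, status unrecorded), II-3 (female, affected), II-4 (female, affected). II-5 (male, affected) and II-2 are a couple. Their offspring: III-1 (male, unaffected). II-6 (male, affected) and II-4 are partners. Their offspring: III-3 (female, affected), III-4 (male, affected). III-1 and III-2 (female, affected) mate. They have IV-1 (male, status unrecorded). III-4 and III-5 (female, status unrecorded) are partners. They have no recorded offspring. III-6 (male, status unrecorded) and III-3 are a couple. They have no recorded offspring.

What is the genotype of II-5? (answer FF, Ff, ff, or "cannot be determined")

From phenotype alone, II-5 is FF or Ff.
II-5 is affected so carries F and passed f to III-1 (ff), so II-5 is Ff.

Ff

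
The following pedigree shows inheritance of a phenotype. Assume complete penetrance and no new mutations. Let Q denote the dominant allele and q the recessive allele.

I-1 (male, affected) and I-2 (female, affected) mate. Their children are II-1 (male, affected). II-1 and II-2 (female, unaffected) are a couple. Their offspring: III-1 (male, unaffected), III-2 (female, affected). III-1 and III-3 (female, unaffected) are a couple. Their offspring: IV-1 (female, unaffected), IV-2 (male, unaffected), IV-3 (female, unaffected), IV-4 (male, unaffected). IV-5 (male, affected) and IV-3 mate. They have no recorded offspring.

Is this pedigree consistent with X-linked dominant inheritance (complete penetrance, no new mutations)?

A consistent assignment under X-linked dominant exists: I-1 X^Q Y, I-2 X^Q X^Q, II-1 X^Q Y, II-2 X^q X^q, III-1 X^q Y, III-2 X^Q X^q, III-3 X^q X^q, IV-1 X^q X^q, IV-2 X^q Y, IV-3 X^q X^q, IV-4 X^q Y, IV-5 X^Q Y.
In this assignment every recorded phenotype matches its genotype and every non-founder's genotype is obtainable from its parents' genotypes, so the pedigree is consistent.

Yes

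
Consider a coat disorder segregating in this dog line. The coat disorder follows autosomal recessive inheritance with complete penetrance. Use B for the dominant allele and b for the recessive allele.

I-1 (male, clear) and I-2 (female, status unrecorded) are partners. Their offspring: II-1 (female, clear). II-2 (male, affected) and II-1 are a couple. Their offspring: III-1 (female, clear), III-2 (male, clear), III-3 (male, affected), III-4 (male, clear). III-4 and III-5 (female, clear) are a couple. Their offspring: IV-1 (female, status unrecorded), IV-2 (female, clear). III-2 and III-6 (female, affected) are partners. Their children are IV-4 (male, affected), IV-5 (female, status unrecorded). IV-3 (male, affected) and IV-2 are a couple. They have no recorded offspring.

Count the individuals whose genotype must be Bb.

4

Obligate heterozygotes: II-1 is clear so carries B and passed b to III-3 (bb), so II-1 is Bb; III-1 is clear so carries B and received b from II-2 (bb), so III-1 is Bb; III-2 is clear so carries B and received b from II-2 (bb), so III-2 is Bb; III-4 is clear so carries B and received b from II-2 (bb), so III-4 is Bb.
Every other individual is either homozygous by phenotype or has at least one consistent homozygous assignment, so the count is 4.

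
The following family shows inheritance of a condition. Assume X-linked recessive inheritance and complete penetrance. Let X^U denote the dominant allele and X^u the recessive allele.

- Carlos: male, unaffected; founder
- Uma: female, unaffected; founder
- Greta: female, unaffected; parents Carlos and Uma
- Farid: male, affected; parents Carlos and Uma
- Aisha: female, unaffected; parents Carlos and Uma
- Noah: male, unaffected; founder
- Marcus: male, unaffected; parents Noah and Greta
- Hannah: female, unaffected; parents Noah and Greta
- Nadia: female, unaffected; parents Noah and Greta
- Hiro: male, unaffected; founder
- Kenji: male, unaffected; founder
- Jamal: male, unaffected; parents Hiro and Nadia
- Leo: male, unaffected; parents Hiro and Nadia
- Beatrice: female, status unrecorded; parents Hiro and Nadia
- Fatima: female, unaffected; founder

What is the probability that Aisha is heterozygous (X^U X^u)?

1/2

Carlos is unaffected, so Carlos is X^U Y.
Uma is unaffected so carries U and passed u to Farid (X^u Y), so Uma is X^U X^u.
Their cross gives offspring ratios 1/2 X^U X^U : 1/2 X^U X^u. Conditioning on Aisha being unaffected, P(X^U X^u) = 1/2 / 1 = 1/2.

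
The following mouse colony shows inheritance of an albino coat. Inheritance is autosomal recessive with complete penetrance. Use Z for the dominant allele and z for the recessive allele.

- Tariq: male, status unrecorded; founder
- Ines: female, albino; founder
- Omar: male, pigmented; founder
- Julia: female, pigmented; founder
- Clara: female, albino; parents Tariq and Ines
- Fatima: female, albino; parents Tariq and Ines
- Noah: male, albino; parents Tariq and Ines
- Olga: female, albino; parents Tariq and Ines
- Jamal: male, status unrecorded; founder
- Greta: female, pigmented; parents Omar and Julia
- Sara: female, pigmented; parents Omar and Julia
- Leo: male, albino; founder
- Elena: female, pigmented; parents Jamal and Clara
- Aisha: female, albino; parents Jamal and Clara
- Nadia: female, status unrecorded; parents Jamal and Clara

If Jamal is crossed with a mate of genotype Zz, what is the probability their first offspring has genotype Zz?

1/2

Jamal passed Z to Elena (Zz, whose z came from Clara) and passed z to Aisha (zz), so Jamal is Zz.
The cross gives 1/4 ZZ : 1/2 Zz : 1/4 zz, so P(offspring has genotype Zz) = 1/2.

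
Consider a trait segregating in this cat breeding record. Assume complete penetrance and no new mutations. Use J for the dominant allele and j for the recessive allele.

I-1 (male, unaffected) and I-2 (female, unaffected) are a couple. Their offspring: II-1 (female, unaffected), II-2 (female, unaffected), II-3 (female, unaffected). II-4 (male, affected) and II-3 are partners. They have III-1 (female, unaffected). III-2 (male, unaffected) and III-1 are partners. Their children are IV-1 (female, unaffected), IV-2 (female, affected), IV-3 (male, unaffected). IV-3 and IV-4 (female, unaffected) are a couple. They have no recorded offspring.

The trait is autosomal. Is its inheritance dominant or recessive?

III-2 and III-1 are both unaffected yet have an affected child IV-2. Under dominance, an affected child requires at least one affected parent, so the trait cannot be dominant.

recessive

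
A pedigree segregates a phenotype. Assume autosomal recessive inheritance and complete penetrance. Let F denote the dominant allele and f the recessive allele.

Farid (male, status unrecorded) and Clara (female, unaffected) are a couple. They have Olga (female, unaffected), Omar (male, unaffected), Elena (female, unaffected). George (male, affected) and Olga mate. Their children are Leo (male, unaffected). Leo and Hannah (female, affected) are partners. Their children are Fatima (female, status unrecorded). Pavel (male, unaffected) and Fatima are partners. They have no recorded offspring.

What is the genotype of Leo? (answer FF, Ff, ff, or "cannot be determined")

Ff

From phenotype alone, Leo is FF or Ff.
Leo is unaffected so carries F and received f from George (ff), so Leo is Ff.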